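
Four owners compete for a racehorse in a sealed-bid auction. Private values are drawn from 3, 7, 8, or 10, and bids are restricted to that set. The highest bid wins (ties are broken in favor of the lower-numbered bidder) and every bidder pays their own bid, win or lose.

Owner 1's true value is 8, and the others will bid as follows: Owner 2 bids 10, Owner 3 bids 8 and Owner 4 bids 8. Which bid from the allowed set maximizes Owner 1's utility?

Bid 3: loses but pays 3, utility -3.
Bid 7: loses but pays 7, utility -7.
Bid 8: loses but pays 8, utility -8.
Bid 10: wins, pays 10, utility 8 - 10 = -2.
The best choice is 10 with utility -2.

10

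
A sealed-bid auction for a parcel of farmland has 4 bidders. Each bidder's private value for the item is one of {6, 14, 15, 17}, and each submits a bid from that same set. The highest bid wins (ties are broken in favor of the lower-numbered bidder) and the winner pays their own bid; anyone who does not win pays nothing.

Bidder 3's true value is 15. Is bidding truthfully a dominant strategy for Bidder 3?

No

Consider the case where Bidder 1 bids 6, Bidder 2 bids 6 and Bidder 4 bids 6.
Truthful bid 15: wins, pays 15, utility 15 - 15 = 0.
Bid 14 instead: wins, pays 14, utility 15 - 14 = 1.
Since 1 > 0, bidding 14 is strictly better here, so truthful bidding is not dominant.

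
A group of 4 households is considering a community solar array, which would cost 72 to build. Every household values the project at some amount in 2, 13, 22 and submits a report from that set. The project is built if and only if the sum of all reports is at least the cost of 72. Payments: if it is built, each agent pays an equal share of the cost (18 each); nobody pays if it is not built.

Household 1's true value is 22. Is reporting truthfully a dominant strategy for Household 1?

Yes

Check each profile of the others' reports and compare truth against every alternative report.
Others report (13, 22, 22): truth gives 4, best alternative gives 0.
Others report (22, 13, 22): truth gives 4, best alternative gives 0.
Others report (22, 22, 13): truth gives 4, best alternative gives 0.
Others report (22, 22, 22): truth gives 4, best alternative gives 4.
Others report (2, 2, 2): truth gives 0, best alternative gives 0.
Others report (2, 2, 13): truth gives 0, best alternative gives 0.
(Remaining 21 profiles checked similarly; truth is weakly best in each.)
In every case the truthful report is at least as good as any alternative, so it is a dominant strategy.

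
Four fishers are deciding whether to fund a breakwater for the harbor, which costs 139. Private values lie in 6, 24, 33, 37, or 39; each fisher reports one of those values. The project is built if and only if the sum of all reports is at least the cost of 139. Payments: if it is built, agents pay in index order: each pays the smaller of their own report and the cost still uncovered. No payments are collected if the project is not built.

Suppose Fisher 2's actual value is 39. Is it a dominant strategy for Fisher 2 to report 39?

No

Consider the case where Fisher 1 reports 24, Fisher 3 reports 39 and Fisher 4 reports 39.
Truthful report 39: project built, pays 39, utility 39 - 39 = 0.
Report 37 instead: project built, pays 37, utility 39 - 37 = 2.
Since 2 > 0, reporting 37 is strictly better here, so truthful reporting is not dominant.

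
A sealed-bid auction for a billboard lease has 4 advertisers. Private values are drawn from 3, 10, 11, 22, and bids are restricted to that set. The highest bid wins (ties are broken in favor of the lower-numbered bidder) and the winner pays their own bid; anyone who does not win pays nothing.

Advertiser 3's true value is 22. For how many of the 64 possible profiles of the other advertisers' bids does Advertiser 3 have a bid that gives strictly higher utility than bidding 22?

Others bid (3, 3, 3): truth gives 0; bid 10 gives 12 > 0. Violating.
Others bid (3, 3, 10): truth gives 0; bid 10 gives 12 > 0. Violating.
Others bid (3, 3, 11): truth gives 0; bid 11 gives 11 > 0. Violating.
Others bid (3, 10, 3): truth gives 0; bid 11 gives 11 > 0. Violating.
Others bid (3, 3, 22): truth gives 0; no alternative beats it.
Others bid (3, 10, 22): truth gives 0; no alternative beats it.
(Checking all 64 profiles: 12 have a profitable deviation, 52 do not.)

12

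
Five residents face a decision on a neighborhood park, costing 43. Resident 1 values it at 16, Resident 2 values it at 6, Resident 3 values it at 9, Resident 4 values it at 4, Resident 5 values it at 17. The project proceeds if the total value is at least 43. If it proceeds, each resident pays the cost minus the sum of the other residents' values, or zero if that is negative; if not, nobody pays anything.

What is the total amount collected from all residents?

Total value 52 ≥ cost 43, so it is built.
Resident 1: others sum to 36; max(0, 43 - 36) = 7.
Resident 2: others sum to 46; max(0, 43 - 46) = 0.
Resident 3: others sum to 43; max(0, 43 - 43) = 0.
Resident 4: others sum to 48; max(0, 43 - 48) = 0.
Resident 5: others sum to 35; max(0, 43 - 35) = 8.
Total collected = 7 + 0 + 0 + 0 + 8 = 15.

15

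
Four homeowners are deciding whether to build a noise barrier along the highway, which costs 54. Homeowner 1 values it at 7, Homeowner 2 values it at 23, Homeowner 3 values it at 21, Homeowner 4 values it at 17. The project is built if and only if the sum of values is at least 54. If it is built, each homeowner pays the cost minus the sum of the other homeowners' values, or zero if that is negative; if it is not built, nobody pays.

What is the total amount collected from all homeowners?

19

Total value 68 ≥ cost 54, so it is built.
Homeowner 1: others sum to 61; max(0, 54 - 61) = 0.
Homeowner 2: others sum to 45; max(0, 54 - 45) = 9.
Homeowner 3: others sum to 47; max(0, 54 - 47) = 7.
Homeowner 4: others sum to 51; max(0, 54 - 51) = 3.
Total collected = 0 + 9 + 7 + 3 = 19.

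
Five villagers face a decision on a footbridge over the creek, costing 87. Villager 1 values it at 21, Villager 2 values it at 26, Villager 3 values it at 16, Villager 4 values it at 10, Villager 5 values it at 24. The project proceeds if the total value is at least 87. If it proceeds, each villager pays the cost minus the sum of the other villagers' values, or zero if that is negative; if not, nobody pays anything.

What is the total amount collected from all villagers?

Total value 97 ≥ cost 87, so it is built.
Villager 1: others sum to 76; max(0, 87 - 76) = 11.
Villager 2: others sum to 71; max(0, 87 - 71) = 16.
Villager 3: others sum to 81; max(0, 87 - 81) = 6.
Villager 4: others sum to 87; max(0, 87 - 87) = 0.
Villager 5: others sum to 73; max(0, 87 - 73) = 14.
Total collected = 11 + 16 + 6 + 0 + 14 = 47.

47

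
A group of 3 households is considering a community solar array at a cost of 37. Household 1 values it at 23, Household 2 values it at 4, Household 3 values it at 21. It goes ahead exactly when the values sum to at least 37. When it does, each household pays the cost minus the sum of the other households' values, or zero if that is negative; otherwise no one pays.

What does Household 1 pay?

12

Total value 48 ≥ cost 37, so the project is built.
The other households' values sum to 25.
Cost minus that sum is 37 - 25 = 12.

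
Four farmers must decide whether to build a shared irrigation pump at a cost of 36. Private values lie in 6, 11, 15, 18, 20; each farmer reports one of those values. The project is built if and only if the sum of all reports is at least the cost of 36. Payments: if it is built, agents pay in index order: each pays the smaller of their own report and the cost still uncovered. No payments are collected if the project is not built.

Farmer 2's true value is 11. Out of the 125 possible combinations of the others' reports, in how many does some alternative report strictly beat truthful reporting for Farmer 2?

115

Others report (6, 6, 18): truth gives 0; report 6 gives 5 > 0. Violating.
Others report (6, 6, 20): truth gives 0; report 6 gives 5 > 0. Violating.
Others report (6, 11, 15): truth gives 0; report 6 gives 5 > 0. Violating.
Others report (6, 11, 18): truth gives 0; report 6 gives 5 > 0. Violating.
Others report (6, 6, 6): truth gives 0; no alternative beats it.
Others report (6, 6, 11): truth gives 0; no alternative beats it.
(Checking all 125 profiles: 115 have a profitable deviation, 10 do not.)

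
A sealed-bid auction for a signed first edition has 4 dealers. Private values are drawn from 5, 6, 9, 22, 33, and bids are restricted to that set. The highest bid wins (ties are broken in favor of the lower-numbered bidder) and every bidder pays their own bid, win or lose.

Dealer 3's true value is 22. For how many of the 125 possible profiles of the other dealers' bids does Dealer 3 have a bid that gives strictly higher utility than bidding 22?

Others bid (5, 5, 5): truth gives 0; bid 6 gives 16 > 0. Violating.
Others bid (5, 5, 6): truth gives 0; bid 6 gives 16 > 0. Violating.
Others bid (5, 5, 9): truth gives 0; bid 9 gives 13 > 0. Violating.
Others bid (5, 5, 33): truth gives -22; bid 5 gives -5 > -22. Violating.
Others bid (5, 5, 22): truth gives 0; no alternative beats it.
Others bid (5, 6, 22): truth gives 0; no alternative beats it.
(Checking all 125 profiles: 101 have a profitable deviation, 24 do not.)

101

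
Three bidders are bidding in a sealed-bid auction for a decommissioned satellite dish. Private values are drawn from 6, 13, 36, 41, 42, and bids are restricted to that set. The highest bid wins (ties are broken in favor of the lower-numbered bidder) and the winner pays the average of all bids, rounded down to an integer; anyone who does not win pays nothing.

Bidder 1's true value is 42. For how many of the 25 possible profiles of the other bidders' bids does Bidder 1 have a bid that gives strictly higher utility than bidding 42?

Others bid (6, 6): truth gives 24; bid 6 gives 36 > 24. Violating.
Others bid (6, 13): truth gives 22; bid 13 gives 32 > 22. Violating.
Others bid (6, 36): truth gives 14; bid 36 gives 16 > 14. Violating.
Others bid (13, 6): truth gives 22; bid 13 gives 32 > 22. Violating.
Others bid (6, 41): truth gives 13; no alternative beats it.
Others bid (6, 42): truth gives 12; no alternative beats it.
(Checking all 25 profiles: 11 have a profitable deviation, 14 do not.)

11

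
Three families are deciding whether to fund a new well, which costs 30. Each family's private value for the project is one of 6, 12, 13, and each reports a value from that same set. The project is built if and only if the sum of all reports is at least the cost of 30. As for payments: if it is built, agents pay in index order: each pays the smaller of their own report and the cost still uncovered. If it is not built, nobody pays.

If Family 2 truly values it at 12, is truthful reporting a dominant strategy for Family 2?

Consider the case where Family 1 reports 12 and Family 3 reports 12.
Truthful report 12: project built, pays 12, utility 12 - 12 = 0.
Report 6 instead: project built, pays 6, utility 12 - 6 = 6.
Since 6 > 0, reporting 6 is strictly better here, so truthful reporting is not dominant.

No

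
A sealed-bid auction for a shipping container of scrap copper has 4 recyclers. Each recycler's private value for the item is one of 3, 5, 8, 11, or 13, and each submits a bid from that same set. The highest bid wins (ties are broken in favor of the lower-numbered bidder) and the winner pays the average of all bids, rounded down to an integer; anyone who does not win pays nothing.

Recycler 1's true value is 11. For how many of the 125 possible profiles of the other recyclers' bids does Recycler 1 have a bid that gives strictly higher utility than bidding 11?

Others bid (3, 3, 3): truth gives 6; bid 3 gives 8 > 6. Violating.
Others bid (3, 3, 5): truth gives 6; bid 5 gives 7 > 6. Violating.
Others bid (3, 3, 8): truth gives 5; bid 8 gives 6 > 5. Violating.
Others bid (3, 3, 13): truth gives 0; bid 13 gives 3 > 0. Violating.
Others bid (3, 3, 11): truth gives 4; no alternative beats it.
Others bid (3, 5, 8): truth gives 5; no alternative beats it.
(Checking all 125 profiles: 62 have a profitable deviation, 63 do not.)

62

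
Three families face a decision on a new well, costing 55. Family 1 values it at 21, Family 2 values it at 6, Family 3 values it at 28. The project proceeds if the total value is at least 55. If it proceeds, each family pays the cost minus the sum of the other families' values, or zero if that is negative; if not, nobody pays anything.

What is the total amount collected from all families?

Total value 55 ≥ cost 55, so it is built.
Family 1: others sum to 34; max(0, 55 - 34) = 21.
Family 2: others sum to 49; max(0, 55 - 49) = 6.
Family 3: others sum to 27; max(0, 55 - 27) = 28.
Total collected = 21 + 6 + 28 = 55.

55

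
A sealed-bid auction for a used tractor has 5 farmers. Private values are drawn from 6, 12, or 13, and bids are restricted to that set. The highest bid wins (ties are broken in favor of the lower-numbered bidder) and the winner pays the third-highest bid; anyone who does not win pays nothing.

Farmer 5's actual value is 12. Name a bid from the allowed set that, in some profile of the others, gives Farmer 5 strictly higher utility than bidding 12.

13

Suppose Farmer 1 bids 6, Farmer 2 bids 6, Farmer 3 bids 6 and Farmer 4 bids 12.
Bid 12: loses, pays 0, utility 0.
Bid 13: wins, pays 6, utility 12 - 6 = 6.
So bidding 13 beats truth here (6 > 0).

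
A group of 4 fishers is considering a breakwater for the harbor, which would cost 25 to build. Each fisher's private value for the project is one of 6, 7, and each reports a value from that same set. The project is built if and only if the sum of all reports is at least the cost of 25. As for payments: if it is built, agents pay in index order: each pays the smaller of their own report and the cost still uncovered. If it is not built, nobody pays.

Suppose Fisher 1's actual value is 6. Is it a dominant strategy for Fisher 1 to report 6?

Yes

Check each profile of the others' reports and compare truth against every alternative report.
Others report (6, 6, 6): truth gives 0, best alternative gives -1.
Others report (6, 6, 7): truth gives 0, best alternative gives -1.
Others report (6, 7, 6): truth gives 0, best alternative gives -1.
Others report (6, 7, 7): truth gives 0, best alternative gives -1.
Others report (7, 6, 6): truth gives 0, best alternative gives -1.
Others report (7, 6, 7): truth gives 0, best alternative gives -1.
(Remaining 2 profiles checked similarly; truth is weakly best in each.)
In every case the truthful report is at least as good as any alternative, so it is a dominant strategy.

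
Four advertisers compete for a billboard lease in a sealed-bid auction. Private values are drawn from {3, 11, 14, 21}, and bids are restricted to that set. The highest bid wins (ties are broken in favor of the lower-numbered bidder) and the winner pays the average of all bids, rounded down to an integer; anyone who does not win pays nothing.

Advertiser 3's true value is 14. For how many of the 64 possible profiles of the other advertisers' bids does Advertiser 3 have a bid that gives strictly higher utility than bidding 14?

Others bid (3, 3, 21): truth gives 0; bid 21 gives 2 > 0. Violating.
Others bid (3, 14, 3): truth gives 0; bid 21 gives 4 > 0. Violating.
Others bid (3, 14, 11): truth gives 0; bid 21 gives 2 > 0. Violating.
Others bid (3, 14, 14): truth gives 0; bid 21 gives 1 > 0. Violating.
Others bid (3, 3, 3): truth gives 9; no alternative beats it.
Others bid (3, 3, 11): truth gives 7; no alternative beats it.
(Checking all 64 profiles: 10 have a profitable deviation, 54 do not.)

10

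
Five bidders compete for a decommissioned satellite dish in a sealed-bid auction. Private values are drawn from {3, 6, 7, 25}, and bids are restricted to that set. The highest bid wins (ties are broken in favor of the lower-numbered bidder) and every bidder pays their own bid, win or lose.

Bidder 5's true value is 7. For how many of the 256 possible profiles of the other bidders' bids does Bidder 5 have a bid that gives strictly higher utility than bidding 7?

Others bid (3, 3, 3, 3): truth gives 0; bid 6 gives 1 > 0. Violating.
Others bid (3, 3, 3, 7): truth gives -7; bid 3 gives -3 > -7. Violating.
Others bid (3, 3, 3, 25): truth gives -7; bid 3 gives -3 > -7. Violating.
Others bid (3, 3, 6, 7): truth gives -7; bid 3 gives -3 > -7. Violating.
Others bid (3, 3, 3, 6): truth gives 0; no alternative beats it.
Others bid (3, 3, 6, 3): truth gives 0; no alternative beats it.
(Checking all 256 profiles: 241 have a profitable deviation, 15 do not.)

241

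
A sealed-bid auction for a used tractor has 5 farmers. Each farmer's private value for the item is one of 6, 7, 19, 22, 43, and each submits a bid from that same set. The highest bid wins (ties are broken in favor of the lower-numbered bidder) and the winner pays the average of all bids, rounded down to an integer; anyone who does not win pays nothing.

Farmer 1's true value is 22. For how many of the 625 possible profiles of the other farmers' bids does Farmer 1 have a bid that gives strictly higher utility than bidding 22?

Others bid (6, 6, 6, 6): truth gives 13; bid 6 gives 16 > 13. Violating.
Others bid (6, 6, 6, 7): truth gives 13; bid 7 gives 16 > 13. Violating.
Others bid (6, 6, 6, 43): truth gives 0; bid 43 gives 2 > 0. Violating.
Others bid (6, 6, 7, 6): truth gives 13; bid 7 gives 16 > 13. Violating.
Others bid (6, 6, 6, 19): truth gives 11; no alternative beats it.
Others bid (6, 6, 6, 22): truth gives 10; no alternative beats it.
(Checking all 625 profiles: 90 have a profitable deviation, 535 do not.)

90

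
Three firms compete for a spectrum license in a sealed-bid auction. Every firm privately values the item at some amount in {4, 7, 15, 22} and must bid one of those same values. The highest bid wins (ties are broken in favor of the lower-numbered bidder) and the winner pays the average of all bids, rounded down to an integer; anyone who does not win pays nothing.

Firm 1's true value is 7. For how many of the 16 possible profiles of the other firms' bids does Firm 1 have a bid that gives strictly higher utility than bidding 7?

Others bid (4, 4): truth gives 2; bid 4 gives 3 > 2. Violating.
Others bid (4, 7): truth gives 1; no alternative beats it.
Others bid (4, 15): truth gives 0; no alternative beats it.
(Checking all 16 profiles: 1 has a profitable deviation, 15 do not.)

1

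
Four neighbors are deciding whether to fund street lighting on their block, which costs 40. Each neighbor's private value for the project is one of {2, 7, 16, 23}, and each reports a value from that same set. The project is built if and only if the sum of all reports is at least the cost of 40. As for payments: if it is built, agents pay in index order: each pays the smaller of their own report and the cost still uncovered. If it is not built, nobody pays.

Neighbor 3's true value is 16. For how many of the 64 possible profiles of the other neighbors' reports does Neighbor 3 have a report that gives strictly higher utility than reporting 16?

23

Others report (2, 16, 16): truth gives 0; report 7 gives 9 > 0. Violating.
Others report (2, 16, 23): truth gives 0; report 2 gives 14 > 0. Violating.
Others report (2, 23, 16): truth gives 1; report 2 gives 14 > 1. Violating.
Others report (2, 23, 23): truth gives 1; report 2 gives 14 > 1. Violating.
Others report (2, 2, 2): truth gives 0; no alternative beats it.
Others report (2, 2, 7): truth gives 0; no alternative beats it.
(Checking all 64 profiles: 23 have a profitable deviation, 41 do not.)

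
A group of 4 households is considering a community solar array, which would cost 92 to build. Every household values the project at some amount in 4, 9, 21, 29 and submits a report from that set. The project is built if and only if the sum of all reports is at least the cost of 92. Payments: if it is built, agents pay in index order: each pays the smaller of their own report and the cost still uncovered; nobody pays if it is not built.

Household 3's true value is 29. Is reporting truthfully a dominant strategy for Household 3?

No

Consider the case where Household 1 reports 21, Household 2 reports 21 and Household 4 reports 29.
Truthful report 29: project built, pays 29, utility 29 - 29 = 0.
Report 21 instead: project built, pays 21, utility 29 - 21 = 8.
Since 8 > 0, reporting 21 is strictly better here, so truthful reporting is not dominant.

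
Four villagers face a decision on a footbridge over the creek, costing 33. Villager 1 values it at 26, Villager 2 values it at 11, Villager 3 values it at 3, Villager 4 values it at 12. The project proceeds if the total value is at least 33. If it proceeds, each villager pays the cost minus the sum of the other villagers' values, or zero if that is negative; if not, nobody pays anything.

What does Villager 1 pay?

Total value 52 ≥ cost 33, so the project is built.
The other villagers' values sum to 26.
Cost minus that sum is 33 - 26 = 7.

7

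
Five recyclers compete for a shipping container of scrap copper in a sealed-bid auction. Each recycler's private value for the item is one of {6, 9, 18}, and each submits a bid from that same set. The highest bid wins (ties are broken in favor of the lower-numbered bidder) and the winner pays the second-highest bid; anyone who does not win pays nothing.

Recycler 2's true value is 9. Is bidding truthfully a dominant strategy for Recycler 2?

Yes

Check each profile of the others' bids and compare truth against every alternative bid.
Others bid (6, 6, 6, 6): truth gives 3, best alternative gives 3.
Others bid (6, 6, 6, 9): truth gives 0, best alternative gives 0.
Others bid (6, 6, 6, 18): truth gives 0, best alternative gives 0.
Others bid (6, 6, 9, 6): truth gives 0, best alternative gives 0.
Others bid (6, 6, 9, 9): truth gives 0, best alternative gives 0.
Others bid (6, 6, 9, 18): truth gives 0, best alternative gives 0.
(Remaining 75 profiles checked similarly; truth is weakly best in each.)
In every case the truthful bid is at least as good as any alternative, so it is a dominant strategy.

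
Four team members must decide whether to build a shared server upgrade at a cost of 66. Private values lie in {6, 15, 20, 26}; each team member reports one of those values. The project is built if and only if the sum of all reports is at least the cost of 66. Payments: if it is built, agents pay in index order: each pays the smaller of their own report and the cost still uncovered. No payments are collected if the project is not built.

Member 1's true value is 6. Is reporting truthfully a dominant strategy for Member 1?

Check each profile of the others' reports and compare truth against every alternative report.
Others report (6, 20, 26): truth gives 0, best alternative gives -9.
Others report (6, 26, 20): truth gives 0, best alternative gives -9.
Others report (6, 26, 26): truth gives 0, best alternative gives -9.
Others report (15, 15, 26): truth gives 0, best alternative gives -9.
Others report (15, 20, 20): truth gives 0, best alternative gives -9.
Others report (15, 20, 26): truth gives 0, best alternative gives -9.
(Remaining 58 profiles checked similarly; truth is weakly best in each.)
In every case the truthful report is at least as good as any alternative, so it is a dominant strategy.

Yes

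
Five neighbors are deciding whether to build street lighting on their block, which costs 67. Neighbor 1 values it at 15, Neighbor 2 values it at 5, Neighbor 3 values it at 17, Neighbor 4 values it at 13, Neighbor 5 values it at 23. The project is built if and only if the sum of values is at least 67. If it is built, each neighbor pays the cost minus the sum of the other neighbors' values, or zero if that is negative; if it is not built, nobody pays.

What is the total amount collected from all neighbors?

Total value 73 ≥ cost 67, so it is built.
Neighbor 1: others sum to 58; max(0, 67 - 58) = 9.
Neighbor 2: others sum to 68; max(0, 67 - 68) = 0.
Neighbor 3: others sum to 56; max(0, 67 - 56) = 11.
Neighbor 4: others sum to 60; max(0, 67 - 60) = 7.
Neighbor 5: others sum to 50; max(0, 67 - 50) = 17.
Total collected = 9 + 0 + 11 + 7 + 17 = 44.

44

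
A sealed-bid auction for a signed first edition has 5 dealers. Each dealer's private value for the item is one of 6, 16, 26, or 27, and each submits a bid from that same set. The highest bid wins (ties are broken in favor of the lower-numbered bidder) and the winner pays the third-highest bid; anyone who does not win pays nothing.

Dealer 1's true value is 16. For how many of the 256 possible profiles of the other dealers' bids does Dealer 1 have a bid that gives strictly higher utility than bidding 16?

8

Others bid (6, 6, 6, 26): truth gives 0; bid 26 gives 10 > 0. Violating.
Others bid (6, 6, 6, 27): truth gives 0; bid 27 gives 10 > 0. Violating.
Others bid (6, 6, 26, 6): truth gives 0; bid 26 gives 10 > 0. Violating.
Others bid (6, 6, 27, 6): truth gives 0; bid 27 gives 10 > 0. Violating.
Others bid (6, 6, 6, 6): truth gives 10; no alternative beats it.
Others bid (6, 6, 6, 16): truth gives 10; no alternative beats it.
(Checking all 256 profiles: 8 have a profitable deviation, 248 do not.)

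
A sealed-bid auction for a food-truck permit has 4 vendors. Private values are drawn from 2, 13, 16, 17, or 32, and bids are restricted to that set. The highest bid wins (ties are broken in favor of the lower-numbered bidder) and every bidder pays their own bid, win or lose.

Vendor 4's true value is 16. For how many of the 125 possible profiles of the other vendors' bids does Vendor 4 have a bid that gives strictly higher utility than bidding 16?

118

Others bid (2, 2, 2): truth gives 0; bid 13 gives 3 > 0. Violating.
Others bid (2, 2, 16): truth gives -16; bid 17 gives -1 > -16. Violating.
Others bid (2, 2, 17): truth gives -16; bid 2 gives -2 > -16. Violating.
Others bid (2, 2, 32): truth gives -16; bid 2 gives -2 > -16. Violating.
Others bid (2, 2, 13): truth gives 0; no alternative beats it.
Others bid (2, 13, 2): truth gives 0; no alternative beats it.
(Checking all 125 profiles: 118 have a profitable deviation, 7 do not.)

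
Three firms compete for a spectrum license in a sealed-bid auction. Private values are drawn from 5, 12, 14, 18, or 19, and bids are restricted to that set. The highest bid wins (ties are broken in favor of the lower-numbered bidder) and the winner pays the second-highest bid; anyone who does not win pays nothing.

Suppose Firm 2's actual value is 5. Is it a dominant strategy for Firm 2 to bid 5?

Yes

Check each profile of the others' bids and compare truth against every alternative bid.
Others bid (5, 12): truth gives 0, best alternative gives -7.
Others bid (5, 5): truth gives 0, best alternative gives 0.
Others bid (5, 14): truth gives 0, best alternative gives 0.
Others bid (5, 18): truth gives 0, best alternative gives 0.
Others bid (5, 19): truth gives 0, best alternative gives 0.
Others bid (12, 5): truth gives 0, best alternative gives 0.
(Remaining 19 profiles checked similarly; truth is weakly best in each.)
In every case the truthful bid is at least as good as any alternative, so it is a dominant strategy.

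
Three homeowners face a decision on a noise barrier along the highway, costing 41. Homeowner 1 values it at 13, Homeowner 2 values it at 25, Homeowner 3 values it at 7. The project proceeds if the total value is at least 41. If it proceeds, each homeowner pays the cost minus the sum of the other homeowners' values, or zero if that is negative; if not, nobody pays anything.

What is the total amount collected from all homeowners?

Total value 45 ≥ cost 41, so it is built.
Homeowner 1: others sum to 32; max(0, 41 - 32) = 9.
Homeowner 2: others sum to 20; max(0, 41 - 20) = 21.
Homeowner 3: others sum to 38; max(0, 41 - 38) = 3.
Total collected = 9 + 21 + 3 = 33.

33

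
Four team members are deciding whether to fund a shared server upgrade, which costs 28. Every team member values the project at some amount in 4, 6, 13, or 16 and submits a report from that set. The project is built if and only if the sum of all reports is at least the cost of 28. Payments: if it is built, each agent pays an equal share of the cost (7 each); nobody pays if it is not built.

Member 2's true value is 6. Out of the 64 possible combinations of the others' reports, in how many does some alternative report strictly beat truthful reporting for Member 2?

Others report (4, 6, 13): truth gives -1; report 4 gives 0 > -1. Violating.
Others report (4, 13, 6): truth gives -1; report 4 gives 0 > -1. Violating.
Others report (6, 4, 13): truth gives -1; report 4 gives 0 > -1. Violating.
Others report (6, 13, 4): truth gives -1; report 4 gives 0 > -1. Violating.
Others report (4, 4, 4): truth gives 0; no alternative beats it.
Others report (4, 4, 6): truth gives 0; no alternative beats it.
(Checking all 64 profiles: 6 have a profitable deviation, 58 do not.)

6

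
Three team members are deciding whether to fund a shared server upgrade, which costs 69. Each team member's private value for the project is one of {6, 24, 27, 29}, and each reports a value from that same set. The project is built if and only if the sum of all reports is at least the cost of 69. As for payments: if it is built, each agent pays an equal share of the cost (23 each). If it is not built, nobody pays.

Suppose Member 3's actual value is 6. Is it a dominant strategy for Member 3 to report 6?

Yes

Check each profile of the others' reports and compare truth against every alternative report.
Others report (24, 24): truth gives 0, best alternative gives -17.
Others report (24, 27): truth gives 0, best alternative gives -17.
Others report (24, 29): truth gives 0, best alternative gives -17.
Others report (27, 24): truth gives 0, best alternative gives -17.
Others report (27, 27): truth gives 0, best alternative gives -17.
Others report (27, 29): truth gives 0, best alternative gives -17.
(Remaining 10 profiles checked similarly; truth is weakly best in each.)
In every case the truthful report is at least as good as any alternative, so it is a dominant strategy.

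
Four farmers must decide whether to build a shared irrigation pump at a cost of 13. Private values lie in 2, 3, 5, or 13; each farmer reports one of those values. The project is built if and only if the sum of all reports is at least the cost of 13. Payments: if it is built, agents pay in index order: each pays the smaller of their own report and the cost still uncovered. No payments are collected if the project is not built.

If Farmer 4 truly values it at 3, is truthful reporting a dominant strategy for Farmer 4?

Check each profile of the others' reports and compare truth against every alternative report.
Others report (2, 2, 13): truth gives 3, best alternative gives 3.
Others report (2, 3, 13): truth gives 3, best alternative gives 3.
Others report (2, 5, 13): truth gives 3, best alternative gives 3.
Others report (2, 13, 2): truth gives 3, best alternative gives 3.
Others report (2, 13, 3): truth gives 3, best alternative gives 3.
Others report (2, 13, 5): truth gives 3, best alternative gives 3.
(Remaining 58 profiles checked similarly; truth is weakly best in each.)
In every case the truthful report is at least as good as any alternative, so it is a dominant strategy.

Yes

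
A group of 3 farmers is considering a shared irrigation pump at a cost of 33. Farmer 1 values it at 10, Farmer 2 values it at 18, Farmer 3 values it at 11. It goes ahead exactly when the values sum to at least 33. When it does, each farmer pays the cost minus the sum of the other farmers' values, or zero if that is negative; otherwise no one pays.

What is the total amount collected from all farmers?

21

Total value 39 ≥ cost 33, so it is built.
Farmer 1: others sum to 29; max(0, 33 - 29) = 4.
Farmer 2: others sum to 21; max(0, 33 - 21) = 12.
Farmer 3: others sum to 28; max(0, 33 - 28) = 5.
Total collected = 4 + 12 + 5 = 21.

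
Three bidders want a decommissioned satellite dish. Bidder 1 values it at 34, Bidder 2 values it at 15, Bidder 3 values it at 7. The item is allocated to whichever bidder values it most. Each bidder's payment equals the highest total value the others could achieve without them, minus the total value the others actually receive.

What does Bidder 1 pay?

Bidder 1 has the highest value and receives the item.
Without Bidder 1, the item would go to the next-highest value, 15, so the others could achieve 15.
With Bidder 1 present and winning, the others receive nothing, so their total is 0.
Payment = 15 - 0 = 15.

15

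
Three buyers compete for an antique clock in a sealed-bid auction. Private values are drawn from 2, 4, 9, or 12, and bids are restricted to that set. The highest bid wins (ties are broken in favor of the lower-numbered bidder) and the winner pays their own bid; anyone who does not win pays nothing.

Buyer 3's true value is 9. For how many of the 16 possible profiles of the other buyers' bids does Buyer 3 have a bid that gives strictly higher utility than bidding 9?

Others bid (2, 2): truth gives 0; bid 4 gives 5 > 0. Violating.
Others bid (2, 4): truth gives 0; no alternative beats it.
Others bid (2, 9): truth gives 0; no alternative beats it.
(Checking all 16 profiles: 1 has a profitable deviation, 15 do not.)

1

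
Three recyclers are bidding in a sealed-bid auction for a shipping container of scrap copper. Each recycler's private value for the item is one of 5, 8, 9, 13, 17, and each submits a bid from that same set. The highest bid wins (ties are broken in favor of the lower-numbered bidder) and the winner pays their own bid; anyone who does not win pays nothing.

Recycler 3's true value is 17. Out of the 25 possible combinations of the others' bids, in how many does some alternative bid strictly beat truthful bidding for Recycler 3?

Others bid (5, 5): truth gives 0; bid 8 gives 9 > 0. Violating.
Others bid (5, 8): truth gives 0; bid 9 gives 8 > 0. Violating.
Others bid (5, 9): truth gives 0; bid 13 gives 4 > 0. Violating.
Others bid (8, 5): truth gives 0; bid 9 gives 8 > 0. Violating.
Others bid (5, 13): truth gives 0; no alternative beats it.
Others bid (5, 17): truth gives 0; no alternative beats it.
(Checking all 25 profiles: 9 have a profitable deviation, 16 do not.)

9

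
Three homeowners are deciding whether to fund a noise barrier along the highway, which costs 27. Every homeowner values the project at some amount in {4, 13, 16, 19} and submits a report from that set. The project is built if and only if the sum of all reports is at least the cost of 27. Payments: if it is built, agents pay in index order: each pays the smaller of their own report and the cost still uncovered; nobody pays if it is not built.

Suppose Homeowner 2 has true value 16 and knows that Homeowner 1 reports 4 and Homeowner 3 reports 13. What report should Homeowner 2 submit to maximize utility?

Report 4: project not built, utility 0.
Report 13: project built, pays 13, utility 16 - 13 = 3.
Report 16: project built, pays 16, utility 16 - 16 = 0.
Report 19: project built, pays 19, utility 16 - 19 = -3.
The best choice is 13 with utility 3.

13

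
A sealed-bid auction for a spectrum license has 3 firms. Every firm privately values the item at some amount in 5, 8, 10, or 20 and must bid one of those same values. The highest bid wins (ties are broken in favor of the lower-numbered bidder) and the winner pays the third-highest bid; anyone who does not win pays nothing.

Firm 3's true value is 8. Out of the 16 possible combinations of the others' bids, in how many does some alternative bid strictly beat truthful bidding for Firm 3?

Others bid (5, 8): truth gives 0; bid 10 gives 3 > 0. Violating.
Others bid (5, 10): truth gives 0; bid 20 gives 3 > 0. Violating.
Others bid (8, 5): truth gives 0; bid 10 gives 3 > 0. Violating.
Others bid (10, 5): truth gives 0; bid 20 gives 3 > 0. Violating.
Others bid (5, 5): truth gives 3; no alternative beats it.
Others bid (5, 20): truth gives 0; no alternative beats it.
(Checking all 16 profiles: 4 have a profitable deviation, 12 do not.)

4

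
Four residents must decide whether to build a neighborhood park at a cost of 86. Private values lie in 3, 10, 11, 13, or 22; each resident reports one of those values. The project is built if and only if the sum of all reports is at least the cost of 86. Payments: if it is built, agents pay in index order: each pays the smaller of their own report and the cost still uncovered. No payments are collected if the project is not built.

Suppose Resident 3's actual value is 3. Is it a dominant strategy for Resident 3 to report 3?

Check each profile of the others' reports and compare truth against every alternative report.
Others report (3, 3, 3): truth gives 0, best alternative gives 0.
Others report (3, 3, 10): truth gives 0, best alternative gives 0.
Others report (3, 3, 11): truth gives 0, best alternative gives 0.
Others report (3, 3, 13): truth gives 0, best alternative gives 0.
Others report (3, 3, 22): truth gives 0, best alternative gives 0.
Others report (3, 10, 3): truth gives 0, best alternative gives 0.
(Remaining 119 profiles checked similarly; truth is weakly best in each.)
In every case the truthful report is at least as good as any alternative, so it is a dominant strategy.

Yes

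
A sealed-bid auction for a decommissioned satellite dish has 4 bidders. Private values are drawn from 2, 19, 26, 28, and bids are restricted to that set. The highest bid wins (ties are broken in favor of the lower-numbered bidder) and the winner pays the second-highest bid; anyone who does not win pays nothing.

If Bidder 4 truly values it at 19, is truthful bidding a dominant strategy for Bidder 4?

Check each profile of the others' bids and compare truth against every alternative bid.
Others bid (2, 2, 2): truth gives 17, best alternative gives 17.
Others bid (2, 2, 19): truth gives 0, best alternative gives 0.
Others bid (2, 2, 26): truth gives 0, best alternative gives 0.
Others bid (2, 2, 28): truth gives 0, best alternative gives 0.
Others bid (2, 19, 2): truth gives 0, best alternative gives 0.
Others bid (2, 19, 19): truth gives 0, best alternative gives 0.
(Remaining 58 profiles checked similarly; truth is weakly best in each.)
In every case the truthful bid is at least as good as any alternative, so it is a dominant strategy.

Yes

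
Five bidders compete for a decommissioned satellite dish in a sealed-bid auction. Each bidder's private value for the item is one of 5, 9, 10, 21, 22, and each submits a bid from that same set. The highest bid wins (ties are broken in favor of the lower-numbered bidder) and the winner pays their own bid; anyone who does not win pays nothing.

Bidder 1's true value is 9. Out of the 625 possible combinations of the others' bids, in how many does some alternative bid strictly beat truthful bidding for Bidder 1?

1

Others bid (5, 5, 5, 5): truth gives 0; bid 5 gives 4 > 0. Violating.
Others bid (5, 5, 5, 9): truth gives 0; no alternative beats it.
Others bid (5, 5, 5, 10): truth gives 0; no alternative beats it.
(Checking all 625 profiles: 1 has a profitable deviation, 624 do not.)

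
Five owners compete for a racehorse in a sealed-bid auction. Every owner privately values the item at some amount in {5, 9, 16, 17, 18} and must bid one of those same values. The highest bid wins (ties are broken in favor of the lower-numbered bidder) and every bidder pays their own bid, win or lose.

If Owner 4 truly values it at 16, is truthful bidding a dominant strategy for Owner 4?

No

Consider the case where Owner 1 bids 5, Owner 2 bids 5, Owner 3 bids 5 and Owner 5 bids 5.
Truthful bid 16: wins, pays 16, utility 16 - 16 = 0.
Bid 9 instead: wins, pays 9, utility 16 - 9 = 7.
Since 7 > 0, bidding 9 is strictly better here, so truthful bidding is not dominant.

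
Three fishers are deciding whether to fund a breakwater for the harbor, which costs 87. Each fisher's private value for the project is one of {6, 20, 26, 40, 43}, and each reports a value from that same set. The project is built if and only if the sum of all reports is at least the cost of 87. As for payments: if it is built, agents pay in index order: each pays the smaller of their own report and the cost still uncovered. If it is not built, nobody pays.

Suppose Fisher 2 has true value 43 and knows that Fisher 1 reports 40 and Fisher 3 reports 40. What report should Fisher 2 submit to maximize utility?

20

Report 6: project not built, utility 0.
Report 20: project built, pays 20, utility 43 - 20 = 23.
Report 26: project built, pays 26, utility 43 - 26 = 17.
Report 40: project built, pays 40, utility 43 - 40 = 3.
Report 43: project built, pays 43, utility 43 - 43 = 0.
The best choice is 20 with utility 23.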